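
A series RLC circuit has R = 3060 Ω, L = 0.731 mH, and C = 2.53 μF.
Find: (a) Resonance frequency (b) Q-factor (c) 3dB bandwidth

Step 1 — Resonance: ω₀ = 1/√(LC) = 1/√(0.000731·2.53e-06) = 2.325e+04 rad/s.
Step 2 — f₀ = ω₀/(2π) = 3701 Hz.
Step 3 — Series Q: Q = ω₀L/R = 2.325e+04·0.000731/3060 = 0.005555.
Step 4 — Bandwidth: Δω = ω₀/Q = 4.186e+06 rad/s; BW = Δω/(2π) = 6.662e+05 Hz.

(a) f₀ = 3701 Hz  (b) Q = 0.005555  (c) BW = 6.662e+05 Hz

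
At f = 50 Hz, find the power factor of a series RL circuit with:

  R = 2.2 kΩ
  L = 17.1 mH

Step 1 — Angular frequency: ω = 2π·f = 2π·50 = 314.2 rad/s.
Step 2 — Component impedances:
  R: Z = R = 2200 Ω
  L: Z = jωL = j·314.2·0.0171 = 0 + j5.372 Ω
Step 3 — Series combination: Z_total = R + L = 2200 + j5.372 Ω = 2200∠0.1° Ω.
Step 4 — Power factor: PF = cos(φ) = Re(Z)/|Z| = 2200/2200 = 1.
Step 5 — Type: Im(Z) = 5.372 ⇒ lagging (phase φ = 0.1°).

PF = 1 (lagging, φ = 0.1°)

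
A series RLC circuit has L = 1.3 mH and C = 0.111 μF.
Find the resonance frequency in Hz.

Step 1 — Resonance condition Im(Z)=0 gives ω₀ = 1/√(LC).
Step 2 — ω₀ = 1/√(0.0013·1.11e-07) = 8.325e+04 rad/s.
Step 3 — f₀ = ω₀/(2π) = 1.325e+04 Hz.

f₀ = 1.325e+04 Hz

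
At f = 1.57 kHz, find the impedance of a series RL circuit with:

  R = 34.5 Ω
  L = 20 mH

Step 1 — Angular frequency: ω = 2π·f = 2π·1570 = 9865 rad/s.
Step 2 — Component impedances:
  R: Z = R = 34.5 Ω
  L: Z = jωL = j·9865·0.02 = 0 + j197.3 Ω
Step 3 — Series combination: Z_total = R + L = 34.5 + j197.3 Ω = 200.3∠80.1° Ω.

Z = 34.5 + j197.3 Ω = 200.3∠80.1° Ω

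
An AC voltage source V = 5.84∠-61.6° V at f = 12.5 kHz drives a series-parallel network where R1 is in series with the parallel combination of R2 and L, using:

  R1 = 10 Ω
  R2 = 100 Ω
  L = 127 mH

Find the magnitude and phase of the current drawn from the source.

Step 1 — Angular frequency: ω = 2π·f = 2π·1.25e+04 = 7.854e+04 rad/s.
Step 2 — Component impedances:
  R1: Z = R = 10 Ω
  R2: Z = R = 100 Ω
  L: Z = jωL = j·7.854e+04·0.127 = 0 + j9975 Ω
Step 3 — Parallel branch: R2 || L = 1/(1/R2 + 1/L) = 99.99 + j1.002 Ω.
Step 4 — Series with R1: Z_total = R1 + (R2 || L) = 110 + j1.002 Ω = 110∠0.5° Ω.
Step 5 — Source phasor: V = 5.84∠-61.6° V = 2.778 - j5.137 V.
Step 6 — Ohm's law: I = V / Z_total = (2.778 - j5.137) / (110 + j1.002) = 0.02483 - j0.04693 A.
Step 7 — Convert to polar: |I| = 0.05309 A, ∠I = -62.1°.

I = 0.05309∠-62.1° A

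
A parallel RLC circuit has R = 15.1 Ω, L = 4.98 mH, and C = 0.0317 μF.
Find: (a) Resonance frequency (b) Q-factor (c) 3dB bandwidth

Step 1 — Resonance: ω₀ = 1/√(LC) = 1/√(0.00498·3.17e-08) = 7.959e+04 rad/s.
Step 2 — f₀ = ω₀/(2π) = 1.267e+04 Hz.
Step 3 — Parallel Q: Q = R/(ω₀L) = 15.1/(7.959e+04·0.00498) = 0.0381.
Step 4 — Bandwidth: Δω = ω₀/Q = 2.089e+06 rad/s; BW = Δω/(2π) = 3.325e+05 Hz.

(a) f₀ = 1.267e+04 Hz  (b) Q = 0.0381  (c) BW = 3.325e+05 Hz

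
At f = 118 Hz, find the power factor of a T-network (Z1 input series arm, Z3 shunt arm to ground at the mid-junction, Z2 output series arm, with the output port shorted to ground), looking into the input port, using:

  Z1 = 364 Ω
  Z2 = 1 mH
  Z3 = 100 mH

Step 1 — Angular frequency: ω = 2π·f = 2π·118 = 741.4 rad/s.
Step 2 — Component impedances:
  Z1: Z = R = 364 Ω
  Z2: Z = jωL = j·741.4·0.001 = 0 + j0.7414 Ω
  Z3: Z = jωL = j·741.4·0.1 = 0 + j74.14 Ω
Step 3 — With the output port shorted to ground, the output series arm Z2 runs from the junction to ground; the shunt arm Z3 also runs from the junction to ground. They appear in parallel: Z3 || Z2 = 0 + j0.7341 Ω.
Step 4 — Series with input arm Z1: Z_in = Z1 + (Z3 || Z2) = 364 + j0.7341 Ω = 364∠0.1° Ω.
Step 5 — Power factor: PF = cos(φ) = Re(Z)/|Z| = 364/364 = 1.
Step 6 — Type: Im(Z) = 0.7341 ⇒ lagging (phase φ = 0.1°).

PF = 1 (lagging, φ = 0.1°)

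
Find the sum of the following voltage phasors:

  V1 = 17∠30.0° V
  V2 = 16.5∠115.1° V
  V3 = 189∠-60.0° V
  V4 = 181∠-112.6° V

Step 1 — Convert each phasor to rectangular form:
  V1 = 17·(cos(30.0°) + j·sin(30.0°)) = 14.72 + j8.5 V
  V2 = 16.5·(cos(115.1°) + j·sin(115.1°)) = -6.999 + j14.94 V
  V3 = 189·(cos(-60.0°) + j·sin(-60.0°)) = 94.5 - j163.7 V
  V4 = 181·(cos(-112.6°) + j·sin(-112.6°)) = -69.56 - j167.1 V
Step 2 — Sum components: V_total = 32.67 - j307.3 V.
Step 3 — Convert to polar: |V_total| = 309.1 V, ∠V_total = -83.9°.

V_total = 309.1∠-83.9° V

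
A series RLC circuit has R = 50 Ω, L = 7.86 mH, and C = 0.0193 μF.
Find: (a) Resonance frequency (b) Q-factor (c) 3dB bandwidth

Step 1 — Resonance: ω₀ = 1/√(LC) = 1/√(0.00786·1.93e-08) = 8.119e+04 rad/s.
Step 2 — f₀ = ω₀/(2π) = 1.292e+04 Hz.
Step 3 — Series Q: Q = ω₀L/R = 8.119e+04·0.00786/50 = 12.76.
Step 4 — Bandwidth: Δω = ω₀/Q = 6361 rad/s; BW = Δω/(2π) = 1012 Hz.

(a) f₀ = 1.292e+04 Hz  (b) Q = 12.76  (c) BW = 1012 Hz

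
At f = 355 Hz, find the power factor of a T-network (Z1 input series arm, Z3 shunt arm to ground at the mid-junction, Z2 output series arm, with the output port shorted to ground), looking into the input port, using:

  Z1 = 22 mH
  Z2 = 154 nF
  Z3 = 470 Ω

Step 1 — Angular frequency: ω = 2π·f = 2π·355 = 2231 rad/s.
Step 2 — Component impedances:
  Z1: Z = jωL = j·2231·0.022 = 0 + j49.07 Ω
  Z2: Z = 1/(jωC) = -j/(ω·C) = 0 - j2911 Ω
  Z3: Z = R = 470 Ω
Step 3 — With the output port shorted to ground, the output series arm Z2 runs from the junction to ground; the shunt arm Z3 also runs from the junction to ground. They appear in parallel: Z3 || Z2 = 458.1 - j73.95 Ω.
Step 4 — Series with input arm Z1: Z_in = Z1 + (Z3 || Z2) = 458.1 - j24.88 Ω = 458.7∠-3.1° Ω.
Step 5 — Power factor: PF = cos(φ) = Re(Z)/|Z| = 458.06/458.74 = 0.9985.
Step 6 — Type: Im(Z) = -24.88 ⇒ leading (phase φ = -3.1°).

PF = 0.9985 (leading, φ = -3.1°)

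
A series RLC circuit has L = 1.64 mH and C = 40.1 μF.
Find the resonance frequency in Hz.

Step 1 — Resonance condition Im(Z)=0 gives ω₀ = 1/√(LC).
Step 2 — ω₀ = 1/√(0.00164·4.01e-05) = 3899 rad/s.
Step 3 — f₀ = ω₀/(2π) = 620.6 Hz.

f₀ = 620.6 Hz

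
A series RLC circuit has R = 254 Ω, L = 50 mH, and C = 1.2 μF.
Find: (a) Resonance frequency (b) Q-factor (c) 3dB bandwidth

Step 1 — Resonance condition Im(Z)=0 gives ω₀ = 1/√(LC).
Step 2 — ω₀ = 1/√(0.05·1.2e-06) = 4082 rad/s.
Step 3 — f₀ = ω₀/(2π) = 649.7 Hz.
Step 4 — Series Q: Q = ω₀L/R = 4082·0.05/254 = 0.8036.
Step 5 — 3dB bandwidth: Δω = ω₀/Q = 5080 rad/s; BW = Δω/(2π) = 808.5 Hz.

(a) f₀ = 649.7 Hz  (b) Q = 0.8036  (c) BW = 808.5 Hz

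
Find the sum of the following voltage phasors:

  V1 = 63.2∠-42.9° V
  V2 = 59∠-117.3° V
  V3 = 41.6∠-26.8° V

Step 1 — Convert each phasor to rectangular form:
  V1 = 63.2·(cos(-42.9°) + j·sin(-42.9°)) = 46.3 - j43.02 V
  V2 = 59·(cos(-117.3°) + j·sin(-117.3°)) = -27.06 - j52.43 V
  V3 = 41.6·(cos(-26.8°) + j·sin(-26.8°)) = 37.13 - j18.76 V
Step 2 — Sum components: V_total = 56.37 - j114.2 V.
Step 3 — Convert to polar: |V_total| = 127.4 V, ∠V_total = -63.7°.

V_total = 127.4∠-63.7° V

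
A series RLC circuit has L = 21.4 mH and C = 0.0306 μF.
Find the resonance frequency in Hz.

Step 1 — Resonance condition Im(Z)=0 gives ω₀ = 1/√(LC).
Step 2 — ω₀ = 1/√(0.0214·3.06e-08) = 3.908e+04 rad/s.
Step 3 — f₀ = ω₀/(2π) = 6219 Hz.

f₀ = 6219 Hz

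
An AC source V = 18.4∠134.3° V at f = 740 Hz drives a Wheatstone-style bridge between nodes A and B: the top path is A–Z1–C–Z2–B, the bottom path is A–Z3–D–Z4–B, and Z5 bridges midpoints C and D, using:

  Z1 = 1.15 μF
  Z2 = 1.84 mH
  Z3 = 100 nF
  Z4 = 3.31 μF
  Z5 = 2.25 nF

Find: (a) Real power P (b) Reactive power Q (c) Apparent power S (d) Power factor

Step 1 — Angular frequency: ω = 2π·f = 2π·740 = 4650 rad/s.
Step 2 — Component impedances:
  Z1: Z = 1/(jωC) = -j/(ω·C) = 0 - j187 Ω
  Z2: Z = jωL = j·4650·0.00184 = 0 + j8.555 Ω
  Z3: Z = 1/(jωC) = -j/(ω·C) = 0 - j2151 Ω
  Z4: Z = 1/(jωC) = -j/(ω·C) = 0 - j64.98 Ω
  Z5: Z = 1/(jωC) = -j/(ω·C) = 0 - j9.559e+04 Ω
Step 3 — Bridge requires nodal analysis (the Z5 bridge couples midpoints C and D, so the two paths cannot be reduced to a simple series/parallel combination). Setting node B to ground and injecting 1 A at node A, the 3-node admittance system at A, C, D solves to V_A = Z_AB = 0 - j165.2 Ω = 165.2∠-90.0° Ω.
Step 4 — Source phasor: V = 18.4∠134.3° V = -12.85 + j13.17 V.
Step 5 — Current: I = V / Z = -0.07973 - j0.07781 A = 0.1114∠-135.7° A.
Step 6 — Complex power: S = V·I* = 0 - j2.05 VA.
Step 7 — Real power: P = Re(S) = 0 W.
Step 8 — Reactive power: Q = Im(S) = -2.05 VAR.
Step 9 — Apparent power: |S| = 2.05 VA.
Step 10 — Power factor: PF = P/|S| = 0 (leading).

(a) P = 0 W  (b) Q = -2.05 VAR  (c) S = 2.05 VA  (d) PF = 0 (leading)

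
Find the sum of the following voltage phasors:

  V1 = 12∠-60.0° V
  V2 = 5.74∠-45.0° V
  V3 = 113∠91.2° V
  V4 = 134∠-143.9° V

Step 1 — Convert each phasor to rectangular form:
  V1 = 12·(cos(-60.0°) + j·sin(-60.0°)) = 6 - j10.39 V
  V2 = 5.74·(cos(-45.0°) + j·sin(-45.0°)) = 4.059 - j4.059 V
  V3 = 113·(cos(91.2°) + j·sin(91.2°)) = -2.366 + j113 V
  V4 = 134·(cos(-143.9°) + j·sin(-143.9°)) = -108.3 - j78.95 V
Step 2 — Sum components: V_total = -100.6 + j19.57 V.
Step 3 — Convert to polar: |V_total| = 102.5 V, ∠V_total = 169.0°.

V_total = 102.5∠169.0° V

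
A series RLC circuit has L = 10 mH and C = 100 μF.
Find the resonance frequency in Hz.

Step 1 — Resonance condition Im(Z)=0 gives ω₀ = 1/√(LC).
Step 2 — ω₀ = 1/√(0.01·0.0001) = 1000 rad/s.
Step 3 — f₀ = ω₀/(2π) = 159.2 Hz.

f₀ = 159.2 Hz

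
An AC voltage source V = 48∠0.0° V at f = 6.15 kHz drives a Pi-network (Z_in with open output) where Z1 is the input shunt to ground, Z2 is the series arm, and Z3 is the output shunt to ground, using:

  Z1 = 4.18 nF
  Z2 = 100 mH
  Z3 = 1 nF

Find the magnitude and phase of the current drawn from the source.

Step 1 — Angular frequency: ω = 2π·f = 2π·6150 = 3.864e+04 rad/s.
Step 2 — Component impedances:
  Z1: Z = 1/(jωC) = -j/(ω·C) = 0 - j6191 Ω
  Z2: Z = jωL = j·3.864e+04·0.1 = 0 + j3864 Ω
  Z3: Z = 1/(jωC) = -j/(ω·C) = 0 - j2.588e+04 Ω
Step 3 — With open output, the series arm Z2 and the output shunt Z3 appear in series to ground: Z2 + Z3 = 0 - j2.201e+04 Ω.
Step 4 — Parallel with input shunt Z1: Z_in = Z1 || (Z2 + Z3) = 0 - j4832 Ω = 4832∠-90.0° Ω.
Step 5 — Source phasor: V = 48∠0.0° V = 48 V.
Step 6 — Ohm's law: I = V / Z_total = (48) / (0 - j4832) = 0 + j0.009933 A.
Step 7 — Convert to polar: |I| = 0.009933 A, ∠I = 90.0°.

I = 0.009933∠90.0° A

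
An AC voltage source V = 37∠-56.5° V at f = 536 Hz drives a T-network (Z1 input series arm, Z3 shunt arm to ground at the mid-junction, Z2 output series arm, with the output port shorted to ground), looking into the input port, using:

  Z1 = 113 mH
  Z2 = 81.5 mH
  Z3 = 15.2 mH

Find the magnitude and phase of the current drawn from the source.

Step 1 — Angular frequency: ω = 2π·f = 2π·536 = 3368 rad/s.
Step 2 — Component impedances:
  Z1: Z = jωL = j·3368·0.113 = 0 + j380.6 Ω
  Z2: Z = jωL = j·3368·0.0815 = 0 + j274.5 Ω
  Z3: Z = jωL = j·3368·0.0152 = 0 + j51.19 Ω
Step 3 — With the output port shorted to ground, the output series arm Z2 runs from the junction to ground; the shunt arm Z3 also runs from the junction to ground. They appear in parallel: Z3 || Z2 = 0 + j43.14 Ω.
Step 4 — Series with input arm Z1: Z_in = Z1 + (Z3 || Z2) = 0 + j423.7 Ω = 423.7∠90.0° Ω.
Step 5 — Source phasor: V = 37∠-56.5° V = 20.42 - j30.85 V.
Step 6 — Ohm's law: I = V / Z_total = (20.42 - j30.85) / (0 + j423.7) = -0.07282 - j0.0482 A.
Step 7 — Convert to polar: |I| = 0.08733 A, ∠I = -146.5°.

I = 0.08733∠-146.5° A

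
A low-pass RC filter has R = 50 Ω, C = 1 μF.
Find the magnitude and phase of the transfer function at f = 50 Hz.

Step 1 — Angular frequency: ω = 2π·50 = 314.2 rad/s.
Step 2 — Transfer function: H(jω) = 1/(1 + jωRC).
Step 3 — Denominator: 1 + jωRC = 1 + j·314.2·50·1e-06 = 1 + j0.01571.
Step 4 — H = 0.9998 - j0.0157.
Step 5 — Magnitude: |H| = 0.9999 (-0.0 dB); phase: φ = -0.9°.

|H| = 0.9999 (-0.0 dB), φ = -0.9°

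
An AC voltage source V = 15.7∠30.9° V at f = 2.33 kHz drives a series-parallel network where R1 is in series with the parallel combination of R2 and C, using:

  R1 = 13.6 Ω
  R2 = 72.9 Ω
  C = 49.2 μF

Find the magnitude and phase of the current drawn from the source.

Step 1 — Angular frequency: ω = 2π·f = 2π·2330 = 1.464e+04 rad/s.
Step 2 — Component impedances:
  R1: Z = R = 13.6 Ω
  R2: Z = R = 72.9 Ω
  C: Z = 1/(jωC) = -j/(ω·C) = 0 - j1.388 Ω
Step 3 — Parallel branch: R2 || C = 1/(1/R2 + 1/C) = 0.02643 - j1.388 Ω.
Step 4 — Series with R1: Z_total = R1 + (R2 || C) = 13.63 - j1.388 Ω = 13.7∠-5.8° Ω.
Step 5 — Source phasor: V = 15.7∠30.9° V = 13.47 + j8.063 V.
Step 6 — Ohm's law: I = V / Z_total = (13.47 + j8.063) / (13.63 - j1.388) = 0.9188 + j0.6853 A.
Step 7 — Convert to polar: |I| = 1.146 A, ∠I = 36.7°.

I = 1.146∠36.7° A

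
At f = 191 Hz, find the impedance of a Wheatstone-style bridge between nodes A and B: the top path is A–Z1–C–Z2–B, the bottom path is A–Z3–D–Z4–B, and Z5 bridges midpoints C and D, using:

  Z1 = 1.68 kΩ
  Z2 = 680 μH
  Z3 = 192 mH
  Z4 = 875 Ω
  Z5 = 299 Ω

Step 1 — Angular frequency: ω = 2π·f = 2π·191 = 1200 rad/s.
Step 2 — Component impedances:
  Z1: Z = R = 1680 Ω
  Z2: Z = jωL = j·1200·0.00068 = 0 + j0.8161 Ω
  Z3: Z = jωL = j·1200·0.192 = 0 + j230.4 Ω
  Z4: Z = R = 875 Ω
  Z5: Z = R = 299 Ω
Step 3 — Bridge requires nodal analysis (the Z5 bridge couples midpoints C and D, so the two paths cannot be reduced to a simple series/parallel combination). Setting node B to ground and injecting 1 A at node A, the 3-node admittance system at A, C, D solves to V_A = Z_AB = 218.2 + j177.5 Ω = 281.2∠39.1° Ω.

Z = 218.2 + j177.5 Ω = 281.2∠39.1° Ω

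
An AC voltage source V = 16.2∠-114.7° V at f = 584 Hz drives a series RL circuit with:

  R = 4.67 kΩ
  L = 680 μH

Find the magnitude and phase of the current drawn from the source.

Step 1 — Angular frequency: ω = 2π·f = 2π·584 = 3669 rad/s.
Step 2 — Component impedances:
  R: Z = R = 4670 Ω
  L: Z = jωL = j·3669·0.00068 = 0 + j2.495 Ω
Step 3 — Series combination: Z_total = R + L = 4670 + j2.495 Ω = 4670∠0.0° Ω.
Step 4 — Source phasor: V = 16.2∠-114.7° V = -6.769 - j14.72 V.
Step 5 — Ohm's law: I = V / Z_total = (-6.769 - j14.72) / (4670 + j2.495) = -0.001451 - j0.003151 A.
Step 6 — Convert to polar: |I| = 0.003469 A, ∠I = -114.7°.

I = 0.003469∠-114.7° A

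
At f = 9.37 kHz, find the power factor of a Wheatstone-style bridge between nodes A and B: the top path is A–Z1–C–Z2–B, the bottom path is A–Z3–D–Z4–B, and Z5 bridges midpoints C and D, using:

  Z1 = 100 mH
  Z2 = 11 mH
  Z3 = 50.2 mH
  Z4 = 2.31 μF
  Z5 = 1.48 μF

Step 1 — Angular frequency: ω = 2π·f = 2π·9370 = 5.887e+04 rad/s.
Step 2 — Component impedances:
  Z1: Z = jωL = j·5.887e+04·0.1 = 0 + j5887 Ω
  Z2: Z = jωL = j·5.887e+04·0.011 = 0 + j647.6 Ω
  Z3: Z = jωL = j·5.887e+04·0.0502 = 0 + j2955 Ω
  Z4: Z = 1/(jωC) = -j/(ω·C) = 0 - j7.353 Ω
  Z5: Z = 1/(jωC) = -j/(ω·C) = 0 - j11.48 Ω
Step 3 — Bridge requires nodal analysis (the Z5 bridge couples midpoints C and D, so the two paths cannot be reduced to a simple series/parallel combination). Setting node B to ground and injecting 1 A at node A, the 3-node admittance system at A, C, D solves to V_A = Z_AB = 0 + j1959 Ω = 1959∠90.0° Ω.
Step 4 — Power factor: PF = cos(φ) = Re(Z)/|Z| = 0/1959 = 0.
Step 5 — Type: Im(Z) = 1959 ⇒ lagging (phase φ = 90.0°).

PF = 0 (lagging, φ = 90.0°)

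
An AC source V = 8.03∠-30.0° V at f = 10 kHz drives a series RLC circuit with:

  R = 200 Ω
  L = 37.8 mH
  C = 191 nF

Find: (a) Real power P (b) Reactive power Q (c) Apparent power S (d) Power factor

Step 1 — Angular frequency: ω = 2π·f = 2π·1e+04 = 6.283e+04 rad/s.
Step 2 — Component impedances:
  R: Z = R = 200 Ω
  L: Z = jωL = j·6.283e+04·0.0378 = 0 + j2375 Ω
  C: Z = 1/(jωC) = -j/(ω·C) = 0 - j83.33 Ω
Step 3 — Series combination: Z_total = R + L + C = 200 + j2292 Ω = 2300∠85.0° Ω.
Step 4 — Source phasor: V = 8.03∠-30.0° V = 6.954 - j4.015 V.
Step 5 — Current: I = V / Z = -0.001476 - j0.003163 A = 0.003491∠-115.0° A.
Step 6 — Complex power: S = V·I* = 0.002437 + j0.02792 VA.
Step 7 — Real power: P = Re(S) = 0.002437 W.
Step 8 — Reactive power: Q = Im(S) = 0.02792 VAR.
Step 9 — Apparent power: |S| = 0.02803 VA.
Step 10 — Power factor: PF = P/|S| = 0.08694 (lagging).

(a) P = 0.002437 W  (b) Q = 0.02792 VAR  (c) S = 0.02803 VA  (d) PF = 0.08694 (lagging)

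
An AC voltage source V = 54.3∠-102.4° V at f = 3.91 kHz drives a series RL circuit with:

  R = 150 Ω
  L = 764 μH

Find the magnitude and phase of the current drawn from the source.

Step 1 — Angular frequency: ω = 2π·f = 2π·3910 = 2.457e+04 rad/s.
Step 2 — Component impedances:
  R: Z = R = 150 Ω
  L: Z = jωL = j·2.457e+04·0.000764 = 0 + j18.77 Ω
Step 3 — Series combination: Z_total = R + L = 150 + j18.77 Ω = 151.2∠7.1° Ω.
Step 4 — Source phasor: V = 54.3∠-102.4° V = -11.66 - j53.03 V.
Step 5 — Ohm's law: I = V / Z_total = (-11.66 - j53.03) / (150 + j18.77) = -0.1201 - j0.3385 A.
Step 6 — Convert to polar: |I| = 0.3592 A, ∠I = -109.5°.

I = 0.3592∠-109.5° A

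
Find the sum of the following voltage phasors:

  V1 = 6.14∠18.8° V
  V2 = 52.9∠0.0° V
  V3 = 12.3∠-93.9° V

Step 1 — Convert each phasor to rectangular form:
  V1 = 6.14·(cos(18.8°) + j·sin(18.8°)) = 5.812 + j1.979 V
  V2 = 52.9·(cos(0.0°) + j·sin(0.0°)) = 52.9 V
  V3 = 12.3·(cos(-93.9°) + j·sin(-93.9°)) = -0.8366 - j12.27 V
Step 2 — Sum components: V_total = 57.88 - j10.29 V.
Step 3 — Convert to polar: |V_total| = 58.78 V, ∠V_total = -10.1°.

V_total = 58.78∠-10.1° V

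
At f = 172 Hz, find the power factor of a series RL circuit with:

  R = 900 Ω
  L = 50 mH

Step 1 — Angular frequency: ω = 2π·f = 2π·172 = 1081 rad/s.
Step 2 — Component impedances:
  R: Z = R = 900 Ω
  L: Z = jωL = j·1081·0.05 = 0 + j54.04 Ω
Step 3 — Series combination: Z_total = R + L = 900 + j54.04 Ω = 901.6∠3.4° Ω.
Step 4 — Power factor: PF = cos(φ) = Re(Z)/|Z| = 900/901.6 = 0.9982.
Step 5 — Type: Im(Z) = 54.04 ⇒ lagging (phase φ = 3.4°).

PF = 0.9982 (lagging, φ = 3.4°)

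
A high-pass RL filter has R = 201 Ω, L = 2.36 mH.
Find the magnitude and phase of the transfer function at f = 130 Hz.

Step 1 — Angular frequency: ω = 2π·130 = 816.8 rad/s.
Step 2 — Transfer function: H(jω) = jωL/(R + jωL).
Step 3 — Numerator jωL = j·1.928; denominator R + jωL = 201 + j1.928.
Step 4 — H = 9.197e-05 + j0.00959.
Step 5 — Magnitude: |H| = 0.00959 (-40.4 dB); phase: φ = 89.5°.

|H| = 0.00959 (-40.4 dB), φ = 89.5°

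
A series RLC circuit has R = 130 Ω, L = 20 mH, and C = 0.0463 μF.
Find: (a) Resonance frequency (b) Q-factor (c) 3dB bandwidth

Step 1 — Resonance: ω₀ = 1/√(LC) = 1/√(0.02·4.63e-08) = 3.286e+04 rad/s.
Step 2 — f₀ = ω₀/(2π) = 5230 Hz.
Step 3 — Series Q: Q = ω₀L/R = 3.286e+04·0.02/130 = 5.056.
Step 4 — Bandwidth: Δω = ω₀/Q = 6500 rad/s; BW = Δω/(2π) = 1035 Hz.

(a) f₀ = 5230 Hz  (b) Q = 5.056  (c) BW = 1035 Hz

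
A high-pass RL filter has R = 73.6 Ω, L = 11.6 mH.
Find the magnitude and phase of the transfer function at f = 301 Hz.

Step 1 — Angular frequency: ω = 2π·301 = 1891 rad/s.
Step 2 — Transfer function: H(jω) = jωL/(R + jωL).
Step 3 — Numerator jωL = j·21.94; denominator R + jωL = 73.6 + j21.94.
Step 4 — H = 0.0816 + j0.2738.
Step 5 — Magnitude: |H| = 0.2857 (-10.9 dB); phase: φ = 73.4°.

|H| = 0.2857 (-10.9 dB), φ = 73.4°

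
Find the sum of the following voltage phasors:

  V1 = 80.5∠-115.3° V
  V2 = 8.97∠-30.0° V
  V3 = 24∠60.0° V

Step 1 — Convert each phasor to rectangular form:
  V1 = 80.5·(cos(-115.3°) + j·sin(-115.3°)) = -34.4 - j72.78 V
  V2 = 8.97·(cos(-30.0°) + j·sin(-30.0°)) = 7.768 - j4.485 V
  V3 = 24·(cos(60.0°) + j·sin(60.0°)) = 12 + j20.78 V
Step 2 — Sum components: V_total = -14.63 - j56.48 V.
Step 3 — Convert to polar: |V_total| = 58.34 V, ∠V_total = -104.5°.

V_total = 58.34∠-104.5° V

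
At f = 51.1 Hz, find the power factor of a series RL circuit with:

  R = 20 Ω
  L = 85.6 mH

Step 1 — Angular frequency: ω = 2π·f = 2π·51.1 = 321.1 rad/s.
Step 2 — Component impedances:
  R: Z = R = 20 Ω
  L: Z = jωL = j·321.1·0.0856 = 0 + j27.48 Ω
Step 3 — Series combination: Z_total = R + L = 20 + j27.48 Ω = 33.99∠54.0° Ω.
Step 4 — Power factor: PF = cos(φ) = Re(Z)/|Z| = 20/33.99 = 0.5884.
Step 5 — Type: Im(Z) = 27.48 ⇒ lagging (phase φ = 54.0°).

PF = 0.5884 (lagging, φ = 54.0°)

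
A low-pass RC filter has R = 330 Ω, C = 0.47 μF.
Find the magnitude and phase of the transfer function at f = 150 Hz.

Step 1 — Angular frequency: ω = 2π·150 = 942.5 rad/s.
Step 2 — Transfer function: H(jω) = 1/(1 + jωRC).
Step 3 — Denominator: 1 + jωRC = 1 + j·942.5·330·4.7e-07 = 1 + j0.1462.
Step 4 — H = 0.9791 - j0.1431.
Step 5 — Magnitude: |H| = 0.9895 (-0.1 dB); phase: φ = -8.3°.

|H| = 0.9895 (-0.1 dB), φ = -8.3°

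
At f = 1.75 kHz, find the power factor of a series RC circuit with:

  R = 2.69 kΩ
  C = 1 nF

Step 1 — Angular frequency: ω = 2π·f = 2π·1750 = 1.1e+04 rad/s.
Step 2 — Component impedances:
  R: Z = R = 2690 Ω
  C: Z = 1/(jωC) = -j/(ω·C) = 0 - j9.095e+04 Ω
Step 3 — Series combination: Z_total = R + C = 2690 - j9.095e+04 Ω = 9.099e+04∠-88.3° Ω.
Step 4 — Power factor: PF = cos(φ) = Re(Z)/|Z| = 2690/90985 = 0.02957.
Step 5 — Type: Im(Z) = -9.095e+04 ⇒ leading (phase φ = -88.3°).

PF = 0.02957 (leading, φ = -88.3°)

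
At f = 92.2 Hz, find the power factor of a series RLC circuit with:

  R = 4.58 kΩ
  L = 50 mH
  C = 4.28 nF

Step 1 — Angular frequency: ω = 2π·f = 2π·92.2 = 579.3 rad/s.
Step 2 — Component impedances:
  R: Z = R = 4580 Ω
  L: Z = jωL = j·579.3·0.05 = 0 + j28.97 Ω
  C: Z = 1/(jωC) = -j/(ω·C) = 0 - j4.033e+05 Ω
Step 3 — Series combination: Z_total = R + L + C = 4580 - j4.033e+05 Ω = 4.033e+05∠-89.3° Ω.
Step 4 — Power factor: PF = cos(φ) = Re(Z)/|Z| = 4580/4.033e+05 = 0.01136.
Step 5 — Type: Im(Z) = -4.033e+05 ⇒ leading (phase φ = -89.3°).

PF = 0.01136 (leading, φ = -89.3°)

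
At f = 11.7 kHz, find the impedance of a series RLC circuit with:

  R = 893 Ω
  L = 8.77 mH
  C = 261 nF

Step 1 — Angular frequency: ω = 2π·f = 2π·1.17e+04 = 7.351e+04 rad/s.
Step 2 — Component impedances:
  R: Z = R = 893 Ω
  L: Z = jωL = j·7.351e+04·0.00877 = 0 + j644.7 Ω
  C: Z = 1/(jωC) = -j/(ω·C) = 0 - j52.12 Ω
Step 3 — Series combination: Z_total = R + L + C = 893 + j592.6 Ω = 1072∠33.6° Ω.

Z = 893 + j592.6 Ω = 1072∠33.6° Ω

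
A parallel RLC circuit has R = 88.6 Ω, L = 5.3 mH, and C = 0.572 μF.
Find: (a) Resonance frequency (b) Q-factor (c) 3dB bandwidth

Step 1 — Resonance: ω₀ = 1/√(LC) = 1/√(0.0053·5.72e-07) = 1.816e+04 rad/s.
Step 2 — f₀ = ω₀/(2π) = 2891 Hz.
Step 3 — Parallel Q: Q = R/(ω₀L) = 88.6/(1.816e+04·0.0053) = 0.9204.
Step 4 — Bandwidth: Δω = ω₀/Q = 1.973e+04 rad/s; BW = Δω/(2π) = 3140 Hz.

(a) f₀ = 2891 Hz  (b) Q = 0.9204  (c) BW = 3140 Hz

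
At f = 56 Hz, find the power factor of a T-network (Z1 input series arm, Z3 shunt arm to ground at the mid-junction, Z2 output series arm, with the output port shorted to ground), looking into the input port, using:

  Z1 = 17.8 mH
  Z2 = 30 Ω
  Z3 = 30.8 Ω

Step 1 — Angular frequency: ω = 2π·f = 2π·56 = 351.9 rad/s.
Step 2 — Component impedances:
  Z1: Z = jωL = j·351.9·0.0178 = 0 + j6.263 Ω
  Z2: Z = R = 30 Ω
  Z3: Z = R = 30.8 Ω
Step 3 — With the output port shorted to ground, the output series arm Z2 runs from the junction to ground; the shunt arm Z3 also runs from the junction to ground. They appear in parallel: Z3 || Z2 = 15.2 Ω.
Step 4 — Series with input arm Z1: Z_in = Z1 + (Z3 || Z2) = 15.2 + j6.263 Ω = 16.44∠22.4° Ω.
Step 5 — Power factor: PF = cos(φ) = Re(Z)/|Z| = 15.2/16.44 = 0.9246.
Step 6 — Type: Im(Z) = 6.263 ⇒ lagging (phase φ = 22.4°).

PF = 0.9246 (lagging, φ = 22.4°)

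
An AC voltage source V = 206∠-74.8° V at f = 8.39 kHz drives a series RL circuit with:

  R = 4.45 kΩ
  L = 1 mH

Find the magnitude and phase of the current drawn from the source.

Step 1 — Angular frequency: ω = 2π·f = 2π·8390 = 5.272e+04 rad/s.
Step 2 — Component impedances:
  R: Z = R = 4450 Ω
  L: Z = jωL = j·5.272e+04·0.001 = 0 + j52.72 Ω
Step 3 — Series combination: Z_total = R + L = 4450 + j52.72 Ω = 4450∠0.7° Ω.
Step 4 — Source phasor: V = 206∠-74.8° V = 54.01 - j198.8 V.
Step 5 — Ohm's law: I = V / Z_total = (54.01 - j198.8) / (4450 + j52.72) = 0.01161 - j0.04481 A.
Step 6 — Convert to polar: |I| = 0.04629 A, ∠I = -75.5°.

I = 0.04629∠-75.5° A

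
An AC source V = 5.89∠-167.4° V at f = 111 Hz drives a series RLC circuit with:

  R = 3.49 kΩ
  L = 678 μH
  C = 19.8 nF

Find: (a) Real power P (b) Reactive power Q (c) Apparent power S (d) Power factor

Step 1 — Angular frequency: ω = 2π·f = 2π·111 = 697.4 rad/s.
Step 2 — Component impedances:
  R: Z = R = 3490 Ω
  L: Z = jωL = j·697.4·0.000678 = 0 + j0.4729 Ω
  C: Z = 1/(jωC) = -j/(ω·C) = 0 - j7.242e+04 Ω
Step 3 — Series combination: Z_total = R + L + C = 3490 - j7.242e+04 Ω = 7.25e+04∠-87.2° Ω.
Step 4 — Source phasor: V = 5.89∠-167.4° V = -5.748 - j1.285 V.
Step 5 — Current: I = V / Z = 1.389e-05 - j8.005e-05 A = 8.124e-05∠-80.2° A.
Step 6 — Complex power: S = V·I* = 2.304e-05 - j0.000478 VA.
Step 7 — Real power: P = Re(S) = 2.304e-05 W.
Step 8 — Reactive power: Q = Im(S) = -0.000478 VAR.
Step 9 — Apparent power: |S| = 0.0004785 VA.
Step 10 — Power factor: PF = P/|S| = 0.04814 (leading).

(a) P = 2.304e-05 W  (b) Q = -0.000478 VAR  (c) S = 0.0004785 VA  (d) PF = 0.04814 (leading)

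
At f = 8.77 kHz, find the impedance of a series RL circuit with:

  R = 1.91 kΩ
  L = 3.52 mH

Step 1 — Angular frequency: ω = 2π·f = 2π·8770 = 5.51e+04 rad/s.
Step 2 — Component impedances:
  R: Z = R = 1910 Ω
  L: Z = jωL = j·5.51e+04·0.00352 = 0 + j194 Ω
Step 3 — Series combination: Z_total = R + L = 1910 + j194 Ω = 1920∠5.8° Ω.

Z = 1910 + j194 Ω = 1920∠5.8° Ω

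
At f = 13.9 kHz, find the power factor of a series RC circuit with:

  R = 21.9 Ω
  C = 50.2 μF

Step 1 — Angular frequency: ω = 2π·f = 2π·1.39e+04 = 8.734e+04 rad/s.
Step 2 — Component impedances:
  R: Z = R = 21.9 Ω
  C: Z = 1/(jωC) = -j/(ω·C) = 0 - j0.2281 Ω
Step 3 — Series combination: Z_total = R + C = 21.9 - j0.2281 Ω = 21.9∠-0.6° Ω.
Step 4 — Power factor: PF = cos(φ) = Re(Z)/|Z| = 21.9/21.9012 = 0.9999.
Step 5 — Type: Im(Z) = -0.2281 ⇒ leading (phase φ = -0.6°).

PF = 0.9999 (leading, φ = -0.6°)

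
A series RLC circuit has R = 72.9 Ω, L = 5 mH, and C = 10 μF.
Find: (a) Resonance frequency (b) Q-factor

Step 1 — Resonance condition Im(Z)=0 gives ω₀ = 1/√(LC).
Step 2 — ω₀ = 1/√(0.005·1e-05) = 4472 rad/s.
Step 3 — f₀ = ω₀/(2π) = 711.8 Hz.
Step 4 — Series Q: Q = ω₀L/R = 4472·0.005/72.9 = 0.3067.

(a) f₀ = 711.8 Hz  (b) Q = 0.3067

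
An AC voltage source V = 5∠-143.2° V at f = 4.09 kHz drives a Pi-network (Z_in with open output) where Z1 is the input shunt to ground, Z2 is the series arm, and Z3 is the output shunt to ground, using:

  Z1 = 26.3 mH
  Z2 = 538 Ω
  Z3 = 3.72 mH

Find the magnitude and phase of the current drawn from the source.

Step 1 — Angular frequency: ω = 2π·f = 2π·4090 = 2.57e+04 rad/s.
Step 2 — Component impedances:
  Z1: Z = jωL = j·2.57e+04·0.0263 = 0 + j675.9 Ω
  Z2: Z = R = 538 Ω
  Z3: Z = jωL = j·2.57e+04·0.00372 = 0 + j95.6 Ω
Step 3 — With open output, the series arm Z2 and the output shunt Z3 appear in series to ground: Z2 + Z3 = 538 + j95.6 Ω.
Step 4 — Parallel with input shunt Z1: Z_in = Z1 || (Z2 + Z3) = 277.8 + j277.5 Ω = 392.7∠45.0° Ω.
Step 5 — Source phasor: V = 5∠-143.2° V = -4.004 - j2.995 V.
Step 6 — Ohm's law: I = V / Z_total = (-4.004 - j2.995) / (277.8 + j277.5) = -0.0126 + j0.001809 A.
Step 7 — Convert to polar: |I| = 0.01273 A, ∠I = 171.8°.

I = 0.01273∠171.8° A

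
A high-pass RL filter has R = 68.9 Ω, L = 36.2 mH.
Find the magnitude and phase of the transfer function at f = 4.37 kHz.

Step 1 — Angular frequency: ω = 2π·4370 = 2.746e+04 rad/s.
Step 2 — Transfer function: H(jω) = jωL/(R + jωL).
Step 3 — Numerator jωL = j·994; denominator R + jωL = 68.9 + j994.
Step 4 — H = 0.9952 + j0.06899.
Step 5 — Magnitude: |H| = 0.9976 (-0.0 dB); phase: φ = 4.0°.

|H| = 0.9976 (-0.0 dB), φ = 4.0°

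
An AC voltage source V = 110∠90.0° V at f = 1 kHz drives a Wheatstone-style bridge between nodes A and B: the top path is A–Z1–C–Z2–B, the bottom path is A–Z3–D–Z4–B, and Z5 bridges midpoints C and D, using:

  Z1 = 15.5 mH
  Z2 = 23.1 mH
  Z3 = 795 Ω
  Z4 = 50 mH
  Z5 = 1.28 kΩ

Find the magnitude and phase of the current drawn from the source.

Step 1 — Angular frequency: ω = 2π·f = 2π·1000 = 6283 rad/s.
Step 2 — Component impedances:
  Z1: Z = jωL = j·6283·0.0155 = 0 + j97.39 Ω
  Z2: Z = jωL = j·6283·0.0231 = 0 + j145.1 Ω
  Z3: Z = R = 795 Ω
  Z4: Z = jωL = j·6283·0.05 = 0 + j314.2 Ω
  Z5: Z = R = 1280 Ω
Step 3 — Bridge requires nodal analysis (the Z5 bridge couples midpoints C and D, so the two paths cannot be reduced to a simple series/parallel combination). Setting node B to ground and injecting 1 A at node A, the 3-node admittance system at A, C, D solves to V_A = Z_AB = 45.75 + j198.4 Ω = 203.6∠77.0° Ω.
Step 4 — Source phasor: V = 110∠90.0° V = 0 + j110 V.
Step 5 — Ohm's law: I = V / Z_total = (0 + j110) / (45.75 + j198.4) = 0.5264 + j0.1214 A.
Step 6 — Convert to polar: |I| = 0.5402 A, ∠I = 13.0°.

I = 0.5402∠13.0° A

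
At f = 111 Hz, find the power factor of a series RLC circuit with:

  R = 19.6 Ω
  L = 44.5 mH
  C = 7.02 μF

Step 1 — Angular frequency: ω = 2π·f = 2π·111 = 697.4 rad/s.
Step 2 — Component impedances:
  R: Z = R = 19.6 Ω
  L: Z = jωL = j·697.4·0.0445 = 0 + j31.04 Ω
  C: Z = 1/(jωC) = -j/(ω·C) = 0 - j204.2 Ω
Step 3 — Series combination: Z_total = R + L + C = 19.6 - j173.2 Ω = 174.3∠-83.5° Ω.
Step 4 — Power factor: PF = cos(φ) = Re(Z)/|Z| = 19.6/174.3 = 0.1124.
Step 5 — Type: Im(Z) = -173.2 ⇒ leading (phase φ = -83.5°).

PF = 0.1124 (leading, φ = -83.5°)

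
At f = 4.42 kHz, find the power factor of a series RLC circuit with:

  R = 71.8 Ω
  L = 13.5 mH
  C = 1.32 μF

Step 1 — Angular frequency: ω = 2π·f = 2π·4420 = 2.777e+04 rad/s.
Step 2 — Component impedances:
  R: Z = R = 71.8 Ω
  L: Z = jωL = j·2.777e+04·0.0135 = 0 + j374.9 Ω
  C: Z = 1/(jωC) = -j/(ω·C) = 0 - j27.28 Ω
Step 3 — Series combination: Z_total = R + L + C = 71.8 + j347.6 Ω = 355∠78.3° Ω.
Step 4 — Power factor: PF = cos(φ) = Re(Z)/|Z| = 71.8/355 = 0.2023.
Step 5 — Type: Im(Z) = 347.6 ⇒ lagging (phase φ = 78.3°).

PF = 0.2023 (lagging, φ = 78.3°)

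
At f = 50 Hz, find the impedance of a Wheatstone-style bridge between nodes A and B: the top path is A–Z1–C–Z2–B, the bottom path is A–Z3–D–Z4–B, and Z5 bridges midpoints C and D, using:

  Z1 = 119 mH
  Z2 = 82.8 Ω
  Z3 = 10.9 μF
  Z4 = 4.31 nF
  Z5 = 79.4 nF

Step 1 — Angular frequency: ω = 2π·f = 2π·50 = 314.2 rad/s.
Step 2 — Component impedances:
  Z1: Z = jωL = j·314.2·0.119 = 0 + j37.38 Ω
  Z2: Z = R = 82.8 Ω
  Z3: Z = 1/(jωC) = -j/(ω·C) = 0 - j292 Ω
  Z4: Z = 1/(jωC) = -j/(ω·C) = 0 - j7.385e+05 Ω
  Z5: Z = 1/(jωC) = -j/(ω·C) = 0 - j4.009e+04 Ω
Step 3 — Bridge requires nodal analysis (the Z5 bridge couples midpoints C and D, so the two paths cannot be reduced to a simple series/parallel combination). Setting node B to ground and injecting 1 A at node A, the 3-node admittance system at A, C, D solves to V_A = Z_AB = 82.81 + j37.41 Ω = 90.87∠24.3° Ω.

Z = 82.81 + j37.41 Ω = 90.87∠24.3° Ω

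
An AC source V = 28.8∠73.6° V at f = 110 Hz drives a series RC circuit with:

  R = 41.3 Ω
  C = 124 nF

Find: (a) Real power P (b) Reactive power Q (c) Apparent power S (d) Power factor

Step 1 — Angular frequency: ω = 2π·f = 2π·110 = 691.2 rad/s.
Step 2 — Component impedances:
  R: Z = R = 41.3 Ω
  C: Z = 1/(jωC) = -j/(ω·C) = 0 - j1.167e+04 Ω
Step 3 — Series combination: Z_total = R + C = 41.3 - j1.167e+04 Ω = 1.167e+04∠-89.8° Ω.
Step 4 — Source phasor: V = 28.8∠73.6° V = 8.131 + j27.63 V.
Step 5 — Current: I = V / Z = -0.002365 + j0.0007053 A = 0.002468∠163.4° A.
Step 6 — Complex power: S = V·I* = 0.0002516 - j0.07108 VA.
Step 7 — Real power: P = Re(S) = 0.0002516 W.
Step 8 — Reactive power: Q = Im(S) = -0.07108 VAR.
Step 9 — Apparent power: |S| = 0.07108 VA.
Step 10 — Power factor: PF = P/|S| = 0.003539 (leading).

(a) P = 0.0002516 W  (b) Q = -0.07108 VAR  (c) S = 0.07108 VA  (d) PF = 0.003539 (leading)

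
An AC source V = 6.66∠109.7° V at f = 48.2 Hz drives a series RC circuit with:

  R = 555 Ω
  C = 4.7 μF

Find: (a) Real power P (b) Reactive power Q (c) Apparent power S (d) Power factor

Step 1 — Angular frequency: ω = 2π·f = 2π·48.2 = 302.8 rad/s.
Step 2 — Component impedances:
  R: Z = R = 555 Ω
  C: Z = 1/(jωC) = -j/(ω·C) = 0 - j702.5 Ω
Step 3 — Series combination: Z_total = R + C = 555 - j702.5 Ω = 895.3∠-51.7° Ω.
Step 4 — Source phasor: V = 6.66∠109.7° V = -2.245 + j6.27 V.
Step 5 — Current: I = V / Z = -0.00705 + j0.002374 A = 0.007439∠161.4° A.
Step 6 — Complex power: S = V·I* = 0.03071 - j0.03887 VA.
Step 7 — Real power: P = Re(S) = 0.03071 W.
Step 8 — Reactive power: Q = Im(S) = -0.03887 VAR.
Step 9 — Apparent power: |S| = 0.04954 VA.
Step 10 — Power factor: PF = P/|S| = 0.6199 (leading).

(a) P = 0.03071 W  (b) Q = -0.03887 VAR  (c) S = 0.04954 VA  (d) PF = 0.6199 (leading)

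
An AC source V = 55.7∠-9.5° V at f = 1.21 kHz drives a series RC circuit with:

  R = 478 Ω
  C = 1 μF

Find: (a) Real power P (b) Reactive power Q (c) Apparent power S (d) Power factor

Step 1 — Angular frequency: ω = 2π·f = 2π·1210 = 7603 rad/s.
Step 2 — Component impedances:
  R: Z = R = 478 Ω
  C: Z = 1/(jωC) = -j/(ω·C) = 0 - j131.5 Ω
Step 3 — Series combination: Z_total = R + C = 478 - j131.5 Ω = 495.8∠-15.4° Ω.
Step 4 — Source phasor: V = 55.7∠-9.5° V = 54.94 - j9.193 V.
Step 5 — Current: I = V / Z = 0.1118 + j0.01152 A = 0.1124∠5.9° A.
Step 6 — Complex power: S = V·I* = 6.034 - j1.66 VA.
Step 7 — Real power: P = Re(S) = 6.034 W.
Step 8 — Reactive power: Q = Im(S) = -1.66 VAR.
Step 9 — Apparent power: |S| = 6.258 VA.
Step 10 — Power factor: PF = P/|S| = 0.9642 (leading).

(a) P = 6.034 W  (b) Q = -1.66 VAR  (c) S = 6.258 VA  (d) PF = 0.9642 (leading)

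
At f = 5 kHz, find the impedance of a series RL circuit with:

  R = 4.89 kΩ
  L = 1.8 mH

Step 1 — Angular frequency: ω = 2π·f = 2π·5000 = 3.142e+04 rad/s.
Step 2 — Component impedances:
  R: Z = R = 4890 Ω
  L: Z = jωL = j·3.142e+04·0.0018 = 0 + j56.55 Ω
Step 3 — Series combination: Z_total = R + L = 4890 + j56.55 Ω = 4890∠0.7° Ω.

Z = 4890 + j56.55 Ω = 4890∠0.7° Ω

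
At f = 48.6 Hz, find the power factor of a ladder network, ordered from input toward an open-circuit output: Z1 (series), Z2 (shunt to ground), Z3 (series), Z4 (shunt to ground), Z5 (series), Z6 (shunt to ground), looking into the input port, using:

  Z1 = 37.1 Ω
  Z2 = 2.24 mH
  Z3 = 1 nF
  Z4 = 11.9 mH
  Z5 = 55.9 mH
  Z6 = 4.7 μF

Step 1 — Angular frequency: ω = 2π·f = 2π·48.6 = 305.4 rad/s.
Step 2 — Component impedances:
  Z1: Z = R = 37.1 Ω
  Z2: Z = jωL = j·305.4·0.00224 = 0 + j0.684 Ω
  Z3: Z = 1/(jωC) = -j/(ω·C) = 0 - j3.275e+06 Ω
  Z4: Z = jωL = j·305.4·0.0119 = 0 + j3.634 Ω
  Z5: Z = jωL = j·305.4·0.0559 = 0 + j17.07 Ω
  Z6: Z = 1/(jωC) = -j/(ω·C) = 0 - j696.8 Ω
Step 3 — Ladder network (open output): work backward from the far end, alternating series and parallel combinations. Z_in = 37.1 + j0.684 Ω = 37.11∠1.1° Ω.
Step 4 — Power factor: PF = cos(φ) = Re(Z)/|Z| = 37.1/37.106 = 0.9998.
Step 5 — Type: Im(Z) = 0.684 ⇒ lagging (phase φ = 1.1°).

PF = 0.9998 (lagging, φ = 1.1°)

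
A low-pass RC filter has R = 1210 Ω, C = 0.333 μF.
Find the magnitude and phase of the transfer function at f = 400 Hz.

Step 1 — Angular frequency: ω = 2π·400 = 2513 rad/s.
Step 2 — Transfer function: H(jω) = 1/(1 + jωRC).
Step 3 — Denominator: 1 + jωRC = 1 + j·2513·1210·3.33e-07 = 1 + j1.013.
Step 4 — H = 0.4937 - j0.5.
Step 5 — Magnitude: |H| = 0.7026 (-3.1 dB); phase: φ = -45.4°.

|H| = 0.7026 (-3.1 dB), φ = -45.4°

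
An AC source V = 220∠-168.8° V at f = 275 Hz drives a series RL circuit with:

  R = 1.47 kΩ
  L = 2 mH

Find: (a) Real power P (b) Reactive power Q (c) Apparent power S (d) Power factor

Step 1 — Angular frequency: ω = 2π·f = 2π·275 = 1728 rad/s.
Step 2 — Component impedances:
  R: Z = R = 1470 Ω
  L: Z = jωL = j·1728·0.002 = 0 + j3.456 Ω
Step 3 — Series combination: Z_total = R + L = 1470 + j3.456 Ω = 1470∠0.1° Ω.
Step 4 — Source phasor: V = 220∠-168.8° V = -215.8 - j42.73 V.
Step 5 — Current: I = V / Z = -0.1469 - j0.02872 A = 0.1497∠-168.9° A.
Step 6 — Complex power: S = V·I* = 32.92 + j0.0774 VA.
Step 7 — Real power: P = Re(S) = 32.92 W.
Step 8 — Reactive power: Q = Im(S) = 0.0774 VAR.
Step 9 — Apparent power: |S| = 32.93 VA.
Step 10 — Power factor: PF = P/|S| = 1 (lagging).

(a) P = 32.92 W  (b) Q = 0.0774 VAR  (c) S = 32.93 VA  (d) PF = 1 (lagging)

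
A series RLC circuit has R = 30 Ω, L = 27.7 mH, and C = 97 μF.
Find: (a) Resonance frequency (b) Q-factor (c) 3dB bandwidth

Step 1 — Resonance: ω₀ = 1/√(LC) = 1/√(0.0277·9.7e-05) = 610.1 rad/s.
Step 2 — f₀ = ω₀/(2π) = 97.09 Hz.
Step 3 — Series Q: Q = ω₀L/R = 610.1·0.0277/30 = 0.5633.
Step 4 — Bandwidth: Δω = ω₀/Q = 1083 rad/s; BW = Δω/(2π) = 172.4 Hz.

(a) f₀ = 97.09 Hz  (b) Q = 0.5633  (c) BW = 172.4 Hz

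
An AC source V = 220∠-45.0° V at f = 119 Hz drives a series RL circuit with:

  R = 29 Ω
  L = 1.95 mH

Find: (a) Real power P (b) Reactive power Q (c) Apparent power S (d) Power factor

Step 1 — Angular frequency: ω = 2π·f = 2π·119 = 747.7 rad/s.
Step 2 — Component impedances:
  R: Z = R = 29 Ω
  L: Z = jωL = j·747.7·0.00195 = 0 + j1.458 Ω
Step 3 — Series combination: Z_total = R + L = 29 + j1.458 Ω = 29.04∠2.9° Ω.
Step 4 — Source phasor: V = 220∠-45.0° V = 155.6 - j155.6 V.
Step 5 — Current: I = V / Z = 5.082 - j5.62 A = 7.577∠-47.9° A.
Step 6 — Complex power: S = V·I* = 1665 + j83.7 VA.
Step 7 — Real power: P = Re(S) = 1665 W.
Step 8 — Reactive power: Q = Im(S) = 83.7 VAR.
Step 9 — Apparent power: |S| = 1667 VA.
Step 10 — Power factor: PF = P/|S| = 0.9987 (lagging).

(a) P = 1665 W  (b) Q = 83.7 VAR  (c) S = 1667 VA  (d) PF = 0.9987 (lagging)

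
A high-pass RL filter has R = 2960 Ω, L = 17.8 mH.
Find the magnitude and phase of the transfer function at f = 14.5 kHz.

Step 1 — Angular frequency: ω = 2π·1.45e+04 = 9.111e+04 rad/s.
Step 2 — Transfer function: H(jω) = jωL/(R + jωL).
Step 3 — Numerator jωL = j·1622; denominator R + jωL = 2960 + j1622.
Step 4 — H = 0.2309 + j0.4214.
Step 5 — Magnitude: |H| = 0.4805 (-6.4 dB); phase: φ = 61.3°.

|H| = 0.4805 (-6.4 dB), φ = 61.3°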